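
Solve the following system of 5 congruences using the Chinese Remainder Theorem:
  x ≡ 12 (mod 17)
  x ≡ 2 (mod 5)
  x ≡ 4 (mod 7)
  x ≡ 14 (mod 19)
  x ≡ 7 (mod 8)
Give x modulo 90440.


Product of moduli M = 17 · 5 · 7 · 19 · 8 = 90440.
Merge one congruence at a time:
  Start: x ≡ 12 (mod 17).
  Combine with x ≡ 2 (mod 5); new modulus lcm = 85.
    Write x = 12 + 17·t and substitute into x ≡ 2 (mod 5): 17·t ≡ 2 − 12 = -10 (mod 5).
    Reduce coefficients mod 5: 2·t ≡ 0 (mod 5).
    The inverse of 2 mod 5 is 3 (since 2·3 = 6 = 1·5 + 1), so t ≡ 3·0 = 0 ≡ 0 (mod 5).
    Then x = 12 + 17·0 = 12, valid modulo lcm(17, 5) = 85: x ≡ 12 (mod 85).
  Combine with x ≡ 4 (mod 7); new modulus lcm = 595.
    Write x = 12 + 85·t and substitute into x ≡ 4 (mod 7): 85·t ≡ 4 − 12 = -8 (mod 7).
    Reduce coefficients mod 7: 1·t ≡ 6 (mod 7).
    So t ≡ 6 (mod 7).
    Then x = 12 + 85·6 = 522, valid modulo lcm(85, 7) = 595: x ≡ 522 (mod 595).
  Combine with x ≡ 14 (mod 19); new modulus lcm = 11305.
    Write x = 522 + 595·t and substitute into x ≡ 14 (mod 19): 595·t ≡ 14 − 522 = -508 (mod 19).
    Reduce coefficients mod 19: 6·t ≡ 5 (mod 19).
    The inverse of 6 mod 19 is 16 (since 6·16 = 96 = 5·19 + 1), so t ≡ 16·5 = 80 ≡ 4 (mod 19).
    Then x = 522 + 595·4 = 2902, valid modulo lcm(595, 19) = 11305: x ≡ 2902 (mod 11305).
  Combine with x ≡ 7 (mod 8); new modulus lcm = 90440.
    Write x = 2902 + 11305·t and substitute into x ≡ 7 (mod 8): 11305·t ≡ 7 − 2902 = -2895 (mod 8).
    Reduce coefficients mod 8: 1·t ≡ 1 (mod 8).
    So t ≡ 1 (mod 8).
    Then x = 2902 + 11305·1 = 14207, valid modulo lcm(11305, 8) = 90440: x ≡ 14207 (mod 90440).
Verify against each original: 14207 mod 17 = 12, 14207 mod 5 = 2, 14207 mod 7 = 4, 14207 mod 19 = 14, 14207 mod 8 = 7.

x ≡ 14207 (mod 90440).


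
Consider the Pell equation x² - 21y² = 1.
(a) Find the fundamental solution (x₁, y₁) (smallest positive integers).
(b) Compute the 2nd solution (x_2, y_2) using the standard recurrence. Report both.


Step 1: Find the fundamental solution (x₁, y₁) of x² - 21y² = 1.
  Expand √21 as a continued fraction. a₀ = ⌊√21⌋ = 4; iterate m_{k+1} = d_k·a_k − m_k, d_{k+1} = (21 − m_{k+1}²)/d_k, a_{k+1} = ⌊(a₀ + m_{k+1})/d_{k+1}⌋ (starting m₀ = 0, d₀ = 1), with convergents p_k = a_k·p_{k-1} + p_{k-2}, q_k = a_k·q_{k-1} + q_{k-2} (p₋₁ = 1, q₋₁ = 0):
  k = 0: a₀ = 4; p₀/q₀ = 4/1; p₀² − 21·q₀² = 16 − 21 = -5.
  k = 1: m = 4, d = 5, a = ⌊(4 + 4)/5⌋ = 1; p/q = (1·4 + 1)/(1·1 + 0) = 5/1; p² − 21·q² = 25 − 21 = 4.
  k = 2: m = 1, d = 4, a = ⌊(4 + 1)/4⌋ = 1; p/q = (1·5 + 4)/(1·1 + 1) = 9/2; p² − 21·q² = 81 − 84 = -3.
  k = 3: m = 3, d = 3, a = ⌊(4 + 3)/3⌋ = 2; p/q = (2·9 + 5)/(2·2 + 1) = 23/5; p² − 21·q² = 529 − 525 = 4.
  k = 4: m = 3, d = 4, a = ⌊(4 + 3)/4⌋ = 1; p/q = (1·23 + 9)/(1·5 + 2) = 32/7; p² − 21·q² = 1024 − 1029 = -5.
  k = 5: m = 1, d = 5, a = ⌊(4 + 1)/5⌋ = 1; p/q = (1·32 + 23)/(1·7 + 5) = 55/12; p² − 21·q² = 3025 − 3024 = 1.
  The first convergent with p² − 21·q² = 1 gives the fundamental solution (x₁, y₁) = (55, 12).
Step 2: Apply the recurrence (x_{n+1}, y_{n+1}) = (x₁x_n + 21y₁y_n, x₁y_n + y₁x_n) repeatedly.
  From (x_1, y_1) = (55, 12): x_2 = 55·55 + 21·12·12 = 6049; y_2 = 55·12 + 12·55 = 1320.
Step 3: Verify x_2² - 21·y_2² = 36590401 - 36590400 = 1 (should be 1). ✓

(x_1, y_1) = (55, 12); (x_2, y_2) = (6049, 1320).


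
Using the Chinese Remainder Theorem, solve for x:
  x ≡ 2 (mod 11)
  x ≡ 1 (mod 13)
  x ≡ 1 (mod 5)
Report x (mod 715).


Moduli 11, 13, 5 are pairwise coprime; by CRT there is a unique solution modulo M = 11 · 13 · 5 = 715.
Solve pairwise, accumulating the modulus:
  Start with x ≡ 2 (mod 11).
  Combine with x ≡ 1 (mod 13): since gcd(11, 13) = 1, we get a unique residue mod 143.
    Write x = 2 + 11·t and substitute into x ≡ 1 (mod 13): 11·t ≡ 1 − 2 = -1 (mod 13).
    Reduce coefficients mod 13: 11·t ≡ 12 (mod 13).
    The inverse of 11 mod 13 is 6 (since 11·6 = 66 = 5·13 + 1), so t ≡ 6·12 = 72 ≡ 7 (mod 13).
    Then x = 2 + 11·7 = 79, valid modulo lcm(11, 13) = 143: x ≡ 79 (mod 143).
  Combine with x ≡ 1 (mod 5): since gcd(143, 5) = 1, we get a unique residue mod 715.
    Write x = 79 + 143·t and substitute into x ≡ 1 (mod 5): 143·t ≡ 1 − 79 = -78 (mod 5).
    Reduce coefficients mod 5: 3·t ≡ 2 (mod 5).
    The inverse of 3 mod 5 is 2 (since 3·2 = 6 = 1·5 + 1), so t ≡ 2·2 = 4 ≡ 4 (mod 5).
    Then x = 79 + 143·4 = 651, valid modulo lcm(143, 5) = 715: x ≡ 651 (mod 715).
Verify: 651 mod 11 = 2 ✓, 651 mod 13 = 1 ✓, 651 mod 5 = 1 ✓.

x ≡ 651 (mod 715).


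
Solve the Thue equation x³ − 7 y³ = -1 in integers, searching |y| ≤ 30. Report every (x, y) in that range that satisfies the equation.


The equation is x³ - 7y³ = -1. For fixed y, x³ = 7·y³ − 1, so a solution requires the RHS to be a perfect cube.
Strategy: iterate y from -30 to 30, compute RHS = 7·y³ − 1, and check whether it is a (positive or negative) perfect cube.
Check small values of y:
  y = 0: RHS = -1 = (-1)³ ⇒ x = -1 works.
  y = 1: RHS = 6 is not a perfect cube.
  y = -1: RHS = -8 = (-2)³ ⇒ x = -2 works.
  y = 2: RHS = 55 is not a perfect cube.
  y = -2: RHS = -57 is not a perfect cube.
  y = 3: RHS = 188 is not a perfect cube.
  y = -3: RHS = -190 is not a perfect cube.
Continuing the search up to |y| = 30 finds no further solutions beyond those listed.
Collected solutions: (-1, 0), (-2, -1).

Solutions (with |y| ≤ 30): (-1, 0), (-2, -1).


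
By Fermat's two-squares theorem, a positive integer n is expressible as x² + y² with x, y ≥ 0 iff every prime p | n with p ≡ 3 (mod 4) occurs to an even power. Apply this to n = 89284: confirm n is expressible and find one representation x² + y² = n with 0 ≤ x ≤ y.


Step 1: Factor n = 89284 = 2^2 · 13 · 17 · 101.
Step 2: Check the mod-4 condition on each prime factor: 2 = 2 (special); 13 ≡ 1 (mod 4), exponent 1; 17 ≡ 1 (mod 4), exponent 1; 101 ≡ 1 (mod 4), exponent 1.
All primes ≡ 3 (mod 4) appear to even exponent (or don't appear), so by the two-squares theorem n IS expressible as a sum of two squares.
Step 3: Build a representation. Group n = k² · m with k = 2 and m = 13 · 17 · 101 = 22321 (a product of primes ≡ 1 (mod 4)); a representation of m scales to one of n via (k·x)² + (k·y)² = k²(x² + y²). Each prime p ≡ 1 (mod 4) is itself a sum of two squares; find a² by testing p − a² for a perfect square:
  13: 13 − 1² = 12, 13 − 2² = 9 = 3² ⇒ 13 = 2² + 3².
  17: 17 − 1² = 16 = 4² ⇒ 17 = 1² + 4².
  101: 101 − 1² = 100 = 10² ⇒ 101 = 1² + 10².
  Combine using the Brahmagupta–Fibonacci identity (a² + b²)(c² + d²) = (ac − bd)² + (ad + bc)² = (ac + bd)² + (ad − bc)²:
  13 · 17 = 221: from (2² + 3²)(1² + 4²), take (2·1 − 3·4, 2·4 + 3·1) = (2 − 12, 8 + 3) = (-10, 11); dropping signs (only squares matter) gives (10, 11); check 10² + 11² = 100 + 121 = 221 ✓.
  221 · 101 = 22321: from (10² + 11²)(1² + 10²), take (10·1 − 11·10, 10·10 + 11·1) = (10 − 110, 100 + 11) = (-100, 111); dropping signs (only squares matter) gives (100, 111); check 100² + 111² = 10000 + 12321 = 22321 ✓.
  Scale by k = 2: (2·100, 2·111) = (200, 222).
Step 4: Order so x ≤ y and verify: 200² + 222² = 40000 + 49284 = 89284 = n. ✓

n = 89284 = 200² + 222² (one valid representation with x ≤ y).


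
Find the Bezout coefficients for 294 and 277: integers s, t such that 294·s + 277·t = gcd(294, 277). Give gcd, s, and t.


Euclidean algorithm on (294, 277) — divide until remainder is 0:
  294 = 1 · 277 + 17
  277 = 16 · 17 + 5
  17 = 3 · 5 + 2
  5 = 2 · 2 + 1
  2 = 2 · 1 + 0
gcd(294, 277) = 1.
Track Bezout coefficients alongside the remainders: start with r₀ = 294 = a·1 + b·0 (s = 1, t = 0) and r₁ = 277 = a·0 + b·1 (s = 0, t = 1); each new remainder r_{k+1} = r_{k-1} − q_k·r_k inherits s_{k+1} = s_{k-1} − q_k·s_k, t_{k+1} = t_{k-1} − q_k·t_k, so r_k = a·s_k + b·t_k at every step:
  q = 1: r = 17, s = 1 − 1·0 = 1, t = 0 − 1·1 = -1  (check: 294·1 + 277·(-1) = 17)
  q = 16: r = 5, s = 0 − 16·1 = -16, t = 1 − 16·(-1) = 17  (check: 294·(-16) + 277·17 = 5)
  q = 3: r = 2, s = 1 − 3·(-16) = 49, t = -1 − 3·17 = -52  (check: 294·49 + 277·(-52) = 2)
  q = 2: r = 1, s = -16 − 2·49 = -114, t = 17 − 2·(-52) = 121  (check: 294·(-114) + 277·121 = 1)
The row with r = 1 (the gcd) gives the Bezout coefficients s = -114, t = 121.
Result: 294 · (-114) + 277 · (121) = 1.

gcd(294, 277) = 1; s = -114, t = 121 (check: 294·(-114) + 277·121 = 1).


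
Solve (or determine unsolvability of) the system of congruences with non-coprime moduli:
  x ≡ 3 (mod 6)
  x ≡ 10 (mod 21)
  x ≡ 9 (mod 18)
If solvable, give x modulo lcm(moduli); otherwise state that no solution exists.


Moduli 6, 21, 18 are not pairwise coprime, so CRT works modulo lcm(m_i) when all pairwise compatibility conditions hold.
Pairwise compatibility: gcd(m_i, m_j) must divide a_i - a_j for every pair.
Merge one congruence at a time:
  Start: x ≡ 3 (mod 6).
  Combine with x ≡ 10 (mod 21): gcd(6, 21) = 3, and 10 - 3 = 7 is NOT divisible by 3.
    ⇒ system is inconsistent (no integer solution).

No solution (the system is inconsistent).


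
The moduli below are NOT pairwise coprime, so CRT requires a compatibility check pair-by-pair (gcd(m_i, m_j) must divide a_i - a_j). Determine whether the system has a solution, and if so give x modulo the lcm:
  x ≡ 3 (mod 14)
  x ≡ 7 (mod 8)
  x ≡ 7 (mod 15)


Moduli 14, 8, 15 are not pairwise coprime, so CRT works modulo lcm(m_i) when all pairwise compatibility conditions hold.
Pairwise compatibility: gcd(m_i, m_j) must divide a_i - a_j for every pair.
Merge one congruence at a time:
  Start: x ≡ 3 (mod 14).
  Combine with x ≡ 7 (mod 8): gcd(14, 8) = 2; 7 - 3 = 4, which IS divisible by 2, so compatible.
    Write x = 3 + 14·t and substitute into x ≡ 7 (mod 8): 14·t ≡ 7 − 3 = 4 (mod 8).
    Divide the congruence (and modulus) by g = 2: 7·t ≡ 2 (mod 4).
    Reduce coefficients mod 4: 3·t ≡ 2 (mod 4).
    The inverse of 3 mod 4 is 3 (since 3·3 = 9 = 2·4 + 1), so t ≡ 3·2 = 6 ≡ 2 (mod 4).
    Then x = 3 + 14·2 = 31, valid modulo lcm(14, 8) = 56: x ≡ 31 (mod 56).
  Combine with x ≡ 7 (mod 15): gcd(56, 15) = 1; 7 - 31 = -24, which IS divisible by 1, so compatible.
    Write x = 31 + 56·t and substitute into x ≡ 7 (mod 15): 56·t ≡ 7 − 31 = -24 (mod 15).
    Reduce coefficients mod 15: 11·t ≡ 6 (mod 15).
    The inverse of 11 mod 15 is 11 (since 11·11 = 121 = 8·15 + 1), so t ≡ 11·6 = 66 ≡ 6 (mod 15).
    Then x = 31 + 56·6 = 367, valid modulo lcm(56, 15) = 840: x ≡ 367 (mod 840).
Verify: 367 mod 14 = 3, 367 mod 8 = 7, 367 mod 15 = 7.

x ≡ 367 (mod 840).


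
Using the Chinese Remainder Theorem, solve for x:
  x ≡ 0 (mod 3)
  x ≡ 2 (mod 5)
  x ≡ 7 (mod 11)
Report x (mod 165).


Moduli 3, 5, 11 are pairwise coprime; by CRT there is a unique solution modulo M = 3 · 5 · 11 = 165.
Solve pairwise, accumulating the modulus:
  Start with x ≡ 0 (mod 3).
  Combine with x ≡ 2 (mod 5): since gcd(3, 5) = 1, we get a unique residue mod 15.
    Write x = 0 + 3·t and substitute into x ≡ 2 (mod 5): 3·t ≡ 2 − 0 = 2 (mod 5).
    The inverse of 3 mod 5 is 2 (since 3·2 = 6 = 1·5 + 1), so t ≡ 2·2 = 4 ≡ 4 (mod 5).
    Then x = 0 + 3·4 = 12, valid modulo lcm(3, 5) = 15: x ≡ 12 (mod 15).
  Combine with x ≡ 7 (mod 11): since gcd(15, 11) = 1, we get a unique residue mod 165.
    Write x = 12 + 15·t and substitute into x ≡ 7 (mod 11): 15·t ≡ 7 − 12 = -5 (mod 11).
    Reduce coefficients mod 11: 4·t ≡ 6 (mod 11).
    The inverse of 4 mod 11 is 3 (since 4·3 = 12 = 1·11 + 1), so t ≡ 3·6 = 18 ≡ 7 (mod 11).
    Then x = 12 + 15·7 = 117, valid modulo lcm(15, 11) = 165: x ≡ 117 (mod 165).
Verify: 117 mod 3 = 0 ✓, 117 mod 5 = 2 ✓, 117 mod 11 = 7 ✓.

x ≡ 117 (mod 165).


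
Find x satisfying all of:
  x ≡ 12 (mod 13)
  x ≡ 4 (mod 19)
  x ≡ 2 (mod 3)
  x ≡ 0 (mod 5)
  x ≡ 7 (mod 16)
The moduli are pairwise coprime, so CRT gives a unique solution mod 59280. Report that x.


Product of moduli M = 13 · 19 · 3 · 5 · 16 = 59280.
Merge one congruence at a time:
  Start: x ≡ 12 (mod 13).
  Combine with x ≡ 4 (mod 19); new modulus lcm = 247.
    Write x = 12 + 13·t and substitute into x ≡ 4 (mod 19): 13·t ≡ 4 − 12 = -8 (mod 19).
    Reduce coefficients mod 19: 13·t ≡ 11 (mod 19).
    The inverse of 13 mod 19 is 3 (since 13·3 = 39 = 2·19 + 1), so t ≡ 3·11 = 33 ≡ 14 (mod 19).
    Then x = 12 + 13·14 = 194, valid modulo lcm(13, 19) = 247: x ≡ 194 (mod 247).
  Combine with x ≡ 2 (mod 3); new modulus lcm = 741.
    Write x = 194 + 247·t and substitute into x ≡ 2 (mod 3): 247·t ≡ 2 − 194 = -192 (mod 3).
    Reduce coefficients mod 3: 1·t ≡ 0 (mod 3).
    So t ≡ 0 (mod 3).
    Then x = 194 + 247·0 = 194, valid modulo lcm(247, 3) = 741: x ≡ 194 (mod 741).
  Combine with x ≡ 0 (mod 5); new modulus lcm = 3705.
    Write x = 194 + 741·t and substitute into x ≡ 0 (mod 5): 741·t ≡ 0 − 194 = -194 (mod 5).
    Reduce coefficients mod 5: 1·t ≡ 1 (mod 5).
    So t ≡ 1 (mod 5).
    Then x = 194 + 741·1 = 935, valid modulo lcm(741, 5) = 3705: x ≡ 935 (mod 3705).
  Combine with x ≡ 7 (mod 16); new modulus lcm = 59280.
    Write x = 935 + 3705·t and substitute into x ≡ 7 (mod 16): 3705·t ≡ 7 − 935 = -928 (mod 16).
    Reduce coefficients mod 16: 9·t ≡ 0 (mod 16).
    The inverse of 9 mod 16 is 9 (since 9·9 = 81 = 5·16 + 1), so t ≡ 9·0 = 0 ≡ 0 (mod 16).
    Then x = 935 + 3705·0 = 935, valid modulo lcm(3705, 16) = 59280: x ≡ 935 (mod 59280).
Verify against each original: 935 mod 13 = 12, 935 mod 19 = 4, 935 mod 3 = 2, 935 mod 5 = 0, 935 mod 16 = 7.

x ≡ 935 (mod 59280).


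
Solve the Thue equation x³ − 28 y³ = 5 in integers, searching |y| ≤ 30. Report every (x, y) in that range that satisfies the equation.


The equation is x³ - 28y³ = 5. For fixed y, x³ = 28·y³ + 5, so a solution requires the RHS to be a perfect cube.
Strategy: iterate y from -30 to 30, compute RHS = 28·y³ + 5, and check whether it is a (positive or negative) perfect cube.
Check small values of y:
  y = 0: RHS = 5 is not a perfect cube.
  y = 1: RHS = 33 is not a perfect cube.
  y = -1: RHS = -23 is not a perfect cube.
  y = 2: RHS = 229 is not a perfect cube.
  y = -2: RHS = -219 is not a perfect cube.
  y = 3: RHS = 761 is not a perfect cube.
  y = -3: RHS = -751 is not a perfect cube.
Continuing the search up to |y| = 30 finds no solutions either.
No (x, y) in the scanned range satisfies the equation.

No integer solutions with |y| ≤ 30.


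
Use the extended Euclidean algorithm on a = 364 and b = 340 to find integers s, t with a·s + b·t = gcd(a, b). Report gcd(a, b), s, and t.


Euclidean algorithm on (364, 340) — divide until remainder is 0:
  364 = 1 · 340 + 24
  340 = 14 · 24 + 4
  24 = 6 · 4 + 0
gcd(364, 340) = 4.
Track Bezout coefficients alongside the remainders: start with r₀ = 364 = a·1 + b·0 (s = 1, t = 0) and r₁ = 340 = a·0 + b·1 (s = 0, t = 1); each new remainder r_{k+1} = r_{k-1} − q_k·r_k inherits s_{k+1} = s_{k-1} − q_k·s_k, t_{k+1} = t_{k-1} − q_k·t_k, so r_k = a·s_k + b·t_k at every step:
  q = 1: r = 24, s = 1 − 1·0 = 1, t = 0 − 1·1 = -1  (check: 364·1 + 340·(-1) = 24)
  q = 14: r = 4, s = 0 − 14·1 = -14, t = 1 − 14·(-1) = 15  (check: 364·(-14) + 340·15 = 4)
The row with r = 4 (the gcd) gives the Bezout coefficients s = -14, t = 15.
Result: 364 · (-14) + 340 · (15) = 4.

gcd(364, 340) = 4; s = -14, t = 15 (check: 364·(-14) + 340·15 = 4).


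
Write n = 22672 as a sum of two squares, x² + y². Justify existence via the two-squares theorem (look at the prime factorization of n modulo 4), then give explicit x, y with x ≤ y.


Step 1: Factor n = 22672 = 2^4 · 13 · 109.
Step 2: Check the mod-4 condition on each prime factor: 2 = 2 (special); 13 ≡ 1 (mod 4), exponent 1; 109 ≡ 1 (mod 4), exponent 1.
All primes ≡ 3 (mod 4) appear to even exponent (or don't appear), so by the two-squares theorem n IS expressible as a sum of two squares.
Step 3: Build a representation. Group n = k² · m with k = 4 and m = 13 · 109 = 1417 (a product of primes ≡ 1 (mod 4)); a representation of m scales to one of n via (k·x)² + (k·y)² = k²(x² + y²). Each prime p ≡ 1 (mod 4) is itself a sum of two squares; find a² by testing p − a² for a perfect square:
  13: 13 − 1² = 12, 13 − 2² = 9 = 3² ⇒ 13 = 2² + 3².
  109: 109 − 1² = 108, 109 − 2² = 105, 109 − 3² = 100 = 10² ⇒ 109 = 3² + 10².
  Combine using the Brahmagupta–Fibonacci identity (a² + b²)(c² + d²) = (ac − bd)² + (ad + bc)² = (ac + bd)² + (ad − bc)²:
  13 · 109 = 1417: from (2² + 3²)(3² + 10²), take (2·3 − 3·10, 2·10 + 3·3) = (6 − 30, 20 + 9) = (-24, 29); dropping signs (only squares matter) gives (24, 29); check 24² + 29² = 576 + 841 = 1417 ✓.
  Scale by k = 4: (4·24, 4·29) = (96, 116).
Step 4: Order so x ≤ y and verify: 96² + 116² = 9216 + 13456 = 22672 = n. ✓

n = 22672 = 96² + 116² (one valid representation with x ≤ y).


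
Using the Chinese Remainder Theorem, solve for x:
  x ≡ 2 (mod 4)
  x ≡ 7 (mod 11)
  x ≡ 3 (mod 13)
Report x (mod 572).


Moduli 4, 11, 13 are pairwise coprime; by CRT there is a unique solution modulo M = 4 · 11 · 13 = 572.
Solve pairwise, accumulating the modulus:
  Start with x ≡ 2 (mod 4).
  Combine with x ≡ 7 (mod 11): since gcd(4, 11) = 1, we get a unique residue mod 44.
    Write x = 2 + 4·t and substitute into x ≡ 7 (mod 11): 4·t ≡ 7 − 2 = 5 (mod 11).
    The inverse of 4 mod 11 is 3 (since 4·3 = 12 = 1·11 + 1), so t ≡ 3·5 = 15 ≡ 4 (mod 11).
    Then x = 2 + 4·4 = 18, valid modulo lcm(4, 11) = 44: x ≡ 18 (mod 44).
  Combine with x ≡ 3 (mod 13): since gcd(44, 13) = 1, we get a unique residue mod 572.
    Write x = 18 + 44·t and substitute into x ≡ 3 (mod 13): 44·t ≡ 3 − 18 = -15 (mod 13).
    Reduce coefficients mod 13: 5·t ≡ 11 (mod 13).
    The inverse of 5 mod 13 is 8 (since 5·8 = 40 = 3·13 + 1), so t ≡ 8·11 = 88 ≡ 10 (mod 13).
    Then x = 18 + 44·10 = 458, valid modulo lcm(44, 13) = 572: x ≡ 458 (mod 572).
Verify: 458 mod 4 = 2 ✓, 458 mod 11 = 7 ✓, 458 mod 13 = 3 ✓.

x ≡ 458 (mod 572).


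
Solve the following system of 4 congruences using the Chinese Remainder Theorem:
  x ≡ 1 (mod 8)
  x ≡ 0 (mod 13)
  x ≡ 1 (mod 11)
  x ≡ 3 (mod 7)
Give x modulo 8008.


Product of moduli M = 8 · 13 · 11 · 7 = 8008.
Merge one congruence at a time:
  Start: x ≡ 1 (mod 8).
  Combine with x ≡ 0 (mod 13); new modulus lcm = 104.
    Write x = 1 + 8·t and substitute into x ≡ 0 (mod 13): 8·t ≡ 0 − 1 = -1 (mod 13).
    Reduce coefficients mod 13: 8·t ≡ 12 (mod 13).
    The inverse of 8 mod 13 is 5 (since 8·5 = 40 = 3·13 + 1), so t ≡ 5·12 = 60 ≡ 8 (mod 13).
    Then x = 1 + 8·8 = 65, valid modulo lcm(8, 13) = 104: x ≡ 65 (mod 104).
  Combine with x ≡ 1 (mod 11); new modulus lcm = 1144.
    Write x = 65 + 104·t and substitute into x ≡ 1 (mod 11): 104·t ≡ 1 − 65 = -64 (mod 11).
    Reduce coefficients mod 11: 5·t ≡ 2 (mod 11).
    The inverse of 5 mod 11 is 9 (since 5·9 = 45 = 4·11 + 1), so t ≡ 9·2 = 18 ≡ 7 (mod 11).
    Then x = 65 + 104·7 = 793, valid modulo lcm(104, 11) = 1144: x ≡ 793 (mod 1144).
  Combine with x ≡ 3 (mod 7); new modulus lcm = 8008.
    Write x = 793 + 1144·t and substitute into x ≡ 3 (mod 7): 1144·t ≡ 3 − 793 = -790 (mod 7).
    Reduce coefficients mod 7: 3·t ≡ 1 (mod 7).
    The inverse of 3 mod 7 is 5 (since 3·5 = 15 = 2·7 + 1), so t ≡ 5·1 = 5 ≡ 5 (mod 7).
    Then x = 793 + 1144·5 = 6513, valid modulo lcm(1144, 7) = 8008: x ≡ 6513 (mod 8008).
Verify against each original: 6513 mod 8 = 1, 6513 mod 13 = 0, 6513 mod 11 = 1, 6513 mod 7 = 3.

x ≡ 6513 (mod 8008).


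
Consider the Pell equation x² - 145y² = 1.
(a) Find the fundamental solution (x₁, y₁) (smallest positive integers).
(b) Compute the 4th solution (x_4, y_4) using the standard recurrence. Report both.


Step 1: Find the fundamental solution (x₁, y₁) of x² - 145y² = 1.
  Expand √145 as a continued fraction. a₀ = ⌊√145⌋ = 12; iterate m_{k+1} = d_k·a_k − m_k, d_{k+1} = (145 − m_{k+1}²)/d_k, a_{k+1} = ⌊(a₀ + m_{k+1})/d_{k+1}⌋ (starting m₀ = 0, d₀ = 1), with convergents p_k = a_k·p_{k-1} + p_{k-2}, q_k = a_k·q_{k-1} + q_{k-2} (p₋₁ = 1, q₋₁ = 0):
  k = 0: a₀ = 12; p₀/q₀ = 12/1; p₀² − 145·q₀² = 144 − 145 = -1.
  k = 1: m = 12, d = 1, a = ⌊(12 + 12)/1⌋ = 24; p/q = (24·12 + 1)/(24·1 + 0) = 289/24; p² − 145·q² = 83521 − 83520 = 1.
  The first convergent with p² − 145·q² = 1 gives the fundamental solution (x₁, y₁) = (289, 24).
Step 2: Apply the recurrence (x_{n+1}, y_{n+1}) = (x₁x_n + 145y₁y_n, x₁y_n + y₁x_n) repeatedly.
  From (x_1, y_1) = (289, 24): x_2 = 289·289 + 145·24·24 = 167041; y_2 = 289·24 + 24·289 = 13872.
  From (x_2, y_2) = (167041, 13872): x_3 = 289·167041 + 145·24·13872 = 96549409; y_3 = 289·13872 + 24·167041 = 8017992.
  From (x_3, y_3) = (96549409, 8017992): x_4 = 289·96549409 + 145·24·8017992 = 55805391361; y_4 = 289·8017992 + 24·96549409 = 4634385504.
Step 3: Verify x_4² - 145·y_4² = 3114241704954373432321 - 3114241704954373432320 = 1 (should be 1). ✓

(x_1, y_1) = (289, 24); (x_4, y_4) = (55805391361, 4634385504).


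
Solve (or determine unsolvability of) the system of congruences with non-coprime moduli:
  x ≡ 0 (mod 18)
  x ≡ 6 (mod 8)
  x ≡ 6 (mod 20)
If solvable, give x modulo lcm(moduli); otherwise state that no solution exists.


Moduli 18, 8, 20 are not pairwise coprime, so CRT works modulo lcm(m_i) when all pairwise compatibility conditions hold.
Pairwise compatibility: gcd(m_i, m_j) must divide a_i - a_j for every pair.
Merge one congruence at a time:
  Start: x ≡ 0 (mod 18).
  Combine with x ≡ 6 (mod 8): gcd(18, 8) = 2; 6 - 0 = 6, which IS divisible by 2, so compatible.
    Write x = 0 + 18·t and substitute into x ≡ 6 (mod 8): 18·t ≡ 6 − 0 = 6 (mod 8).
    Divide the congruence (and modulus) by g = 2: 9·t ≡ 3 (mod 4).
    Reduce coefficients mod 4: 1·t ≡ 3 (mod 4).
    So t ≡ 3 (mod 4).
    Then x = 0 + 18·3 = 54, valid modulo lcm(18, 8) = 72: x ≡ 54 (mod 72).
  Combine with x ≡ 6 (mod 20): gcd(72, 20) = 4; 6 - 54 = -48, which IS divisible by 4, so compatible.
    Write x = 54 + 72·t and substitute into x ≡ 6 (mod 20): 72·t ≡ 6 − 54 = -48 (mod 20).
    Divide the congruence (and modulus) by g = 4: 18·t ≡ -12 (mod 5).
    Reduce coefficients mod 5: 3·t ≡ 3 (mod 5).
    The inverse of 3 mod 5 is 2 (since 3·2 = 6 = 1·5 + 1), so t ≡ 2·3 = 6 ≡ 1 (mod 5).
    Then x = 54 + 72·1 = 126, valid modulo lcm(72, 20) = 360: x ≡ 126 (mod 360).
Verify: 126 mod 18 = 0, 126 mod 8 = 6, 126 mod 20 = 6.

x ≡ 126 (mod 360).


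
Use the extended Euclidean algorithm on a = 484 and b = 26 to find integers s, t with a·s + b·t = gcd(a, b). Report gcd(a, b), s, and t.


Euclidean algorithm on (484, 26) — divide until remainder is 0:
  484 = 18 · 26 + 16
  26 = 1 · 16 + 10
  16 = 1 · 10 + 6
  10 = 1 · 6 + 4
  6 = 1 · 4 + 2
  4 = 2 · 2 + 0
gcd(484, 26) = 2.
Track Bezout coefficients alongside the remainders: start with r₀ = 484 = a·1 + b·0 (s = 1, t = 0) and r₁ = 26 = a·0 + b·1 (s = 0, t = 1); each new remainder r_{k+1} = r_{k-1} − q_k·r_k inherits s_{k+1} = s_{k-1} − q_k·s_k, t_{k+1} = t_{k-1} − q_k·t_k, so r_k = a·s_k + b·t_k at every step:
  q = 18: r = 16, s = 1 − 18·0 = 1, t = 0 − 18·1 = -18  (check: 484·1 + 26·(-18) = 16)
  q = 1: r = 10, s = 0 − 1·1 = -1, t = 1 − 1·(-18) = 19  (check: 484·(-1) + 26·19 = 10)
  q = 1: r = 6, s = 1 − 1·(-1) = 2, t = -18 − 1·19 = -37  (check: 484·2 + 26·(-37) = 6)
  q = 1: r = 4, s = -1 − 1·2 = -3, t = 19 − 1·(-37) = 56  (check: 484·(-3) + 26·56 = 4)
  q = 1: r = 2, s = 2 − 1·(-3) = 5, t = -37 − 1·56 = -93  (check: 484·5 + 26·(-93) = 2)
The row with r = 2 (the gcd) gives the Bezout coefficients s = 5, t = -93.
Result: 484 · (5) + 26 · (-93) = 2.

gcd(484, 26) = 2; s = 5, t = -93 (check: 484·5 + 26·(-93) = 2).


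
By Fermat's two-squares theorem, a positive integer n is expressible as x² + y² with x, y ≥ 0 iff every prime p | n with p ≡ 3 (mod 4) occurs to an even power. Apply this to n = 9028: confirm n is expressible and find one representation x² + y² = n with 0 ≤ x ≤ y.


Step 1: Factor n = 9028 = 2^2 · 37 · 61.
Step 2: Check the mod-4 condition on each prime factor: 2 = 2 (special); 37 ≡ 1 (mod 4), exponent 1; 61 ≡ 1 (mod 4), exponent 1.
All primes ≡ 3 (mod 4) appear to even exponent (or don't appear), so by the two-squares theorem n IS expressible as a sum of two squares.
Step 3: Build a representation. Group n = k² · m with k = 2 and m = 37 · 61 = 2257 (a product of primes ≡ 1 (mod 4)); a representation of m scales to one of n via (k·x)² + (k·y)² = k²(x² + y²). Each prime p ≡ 1 (mod 4) is itself a sum of two squares; find a² by testing p − a² for a perfect square:
  37: 37 − 1² = 36 = 6² ⇒ 37 = 1² + 6².
  61: 61 − 1² = 60, 61 − 2² = 57, 61 − 3² = 52, 61 − 4² = 45, 61 − 5² = 36 = 6² ⇒ 61 = 5² + 6².
  Combine using the Brahmagupta–Fibonacci identity (a² + b²)(c² + d²) = (ac − bd)² + (ad + bc)² = (ac + bd)² + (ad − bc)²:
  37 · 61 = 2257: from (1² + 6²)(5² + 6²), take (1·5 − 6·6, 1·6 + 6·5) = (5 − 36, 6 + 30) = (-31, 36); dropping signs (only squares matter) gives (31, 36); check 31² + 36² = 961 + 1296 = 2257 ✓.
  Scale by k = 2: (2·31, 2·36) = (62, 72).
Step 4: Order so x ≤ y and verify: 62² + 72² = 3844 + 5184 = 9028 = n. ✓

n = 9028 = 62² + 72² (one valid representation with x ≤ y).


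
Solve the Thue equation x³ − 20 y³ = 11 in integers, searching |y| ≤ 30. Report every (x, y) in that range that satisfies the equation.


The equation is x³ - 20y³ = 11. For fixed y, x³ = 20·y³ + 11, so a solution requires the RHS to be a perfect cube.
Strategy: iterate y from -30 to 30, compute RHS = 20·y³ + 11, and check whether it is a (positive or negative) perfect cube.
Check small values of y:
  y = 0: RHS = 11 is not a perfect cube.
  y = 1: RHS = 31 is not a perfect cube.
  y = -1: RHS = -9 is not a perfect cube.
  y = 2: RHS = 171 is not a perfect cube.
  y = -2: RHS = -149 is not a perfect cube.
  y = 3: RHS = 551 is not a perfect cube.
  y = -3: RHS = -529 is not a perfect cube.
Continuing the search up to |y| = 30 finds no solutions either.
No (x, y) in the scanned range satisfies the equation.

No integer solutions with |y| ≤ 30.


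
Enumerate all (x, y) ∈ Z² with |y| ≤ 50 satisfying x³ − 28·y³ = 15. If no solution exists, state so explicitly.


The equation is x³ - 28y³ = 15. For fixed y, x³ = 28·y³ + 15, so a solution requires the RHS to be a perfect cube.
Strategy: iterate y from -50 to 50, compute RHS = 28·y³ + 15, and check whether it is a (positive or negative) perfect cube.
Check small values of y:
  y = 0: RHS = 15 is not a perfect cube.
  y = 1: RHS = 43 is not a perfect cube.
  y = -1: RHS = -13 is not a perfect cube.
  y = 2: RHS = 239 is not a perfect cube.
  y = -2: RHS = -209 is not a perfect cube.
  y = 3: RHS = 771 is not a perfect cube.
  y = -3: RHS = -741 is not a perfect cube.
Continuing the search up to |y| = 50 finds no solutions either.
No (x, y) in the scanned range satisfies the equation.

No integer solutions with |y| ≤ 50.


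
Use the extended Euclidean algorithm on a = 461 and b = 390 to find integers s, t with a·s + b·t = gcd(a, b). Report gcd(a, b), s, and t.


Euclidean algorithm on (461, 390) — divide until remainder is 0:
  461 = 1 · 390 + 71
  390 = 5 · 71 + 35
  71 = 2 · 35 + 1
  35 = 35 · 1 + 0
gcd(461, 390) = 1.
Track Bezout coefficients alongside the remainders: start with r₀ = 461 = a·1 + b·0 (s = 1, t = 0) and r₁ = 390 = a·0 + b·1 (s = 0, t = 1); each new remainder r_{k+1} = r_{k-1} − q_k·r_k inherits s_{k+1} = s_{k-1} − q_k·s_k, t_{k+1} = t_{k-1} − q_k·t_k, so r_k = a·s_k + b·t_k at every step:
  q = 1: r = 71, s = 1 − 1·0 = 1, t = 0 − 1·1 = -1  (check: 461·1 + 390·(-1) = 71)
  q = 5: r = 35, s = 0 − 5·1 = -5, t = 1 − 5·(-1) = 6  (check: 461·(-5) + 390·6 = 35)
  q = 2: r = 1, s = 1 − 2·(-5) = 11, t = -1 − 2·6 = -13  (check: 461·11 + 390·(-13) = 1)
The row with r = 1 (the gcd) gives the Bezout coefficients s = 11, t = -13.
Result: 461 · (11) + 390 · (-13) = 1.

gcd(461, 390) = 1; s = 11, t = -13 (check: 461·11 + 390·(-13) = 1).


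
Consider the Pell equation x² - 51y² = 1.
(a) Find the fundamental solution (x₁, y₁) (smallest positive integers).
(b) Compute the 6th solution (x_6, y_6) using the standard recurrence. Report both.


Step 1: Find the fundamental solution (x₁, y₁) of x² - 51y² = 1.
  Expand √51 as a continued fraction. a₀ = ⌊√51⌋ = 7; iterate m_{k+1} = d_k·a_k − m_k, d_{k+1} = (51 − m_{k+1}²)/d_k, a_{k+1} = ⌊(a₀ + m_{k+1})/d_{k+1}⌋ (starting m₀ = 0, d₀ = 1), with convergents p_k = a_k·p_{k-1} + p_{k-2}, q_k = a_k·q_{k-1} + q_{k-2} (p₋₁ = 1, q₋₁ = 0):
  k = 0: a₀ = 7; p₀/q₀ = 7/1; p₀² − 51·q₀² = 49 − 51 = -2.
  k = 1: m = 7, d = 2, a = ⌊(7 + 7)/2⌋ = 7; p/q = (7·7 + 1)/(7·1 + 0) = 50/7; p² − 51·q² = 2500 − 2499 = 1.
  The first convergent with p² − 51·q² = 1 gives the fundamental solution (x₁, y₁) = (50, 7).
Step 2: Apply the recurrence (x_{n+1}, y_{n+1}) = (x₁x_n + 51y₁y_n, x₁y_n + y₁x_n) repeatedly.
  From (x_1, y_1) = (50, 7): x_2 = 50·50 + 51·7·7 = 4999; y_2 = 50·7 + 7·50 = 700.
  From (x_2, y_2) = (4999, 700): x_3 = 50·4999 + 51·7·700 = 499850; y_3 = 50·700 + 7·4999 = 69993.
  From (x_3, y_3) = (499850, 69993): x_4 = 50·499850 + 51·7·69993 = 49980001; y_4 = 50·69993 + 7·499850 = 6998600.
  From (x_4, y_4) = (49980001, 6998600): x_5 = 50·49980001 + 51·7·6998600 = 4997500250; y_5 = 50·6998600 + 7·49980001 = 699790007.
  From (x_5, y_5) = (4997500250, 699790007): x_6 = 50·4997500250 + 51·7·699790007 = 499700044999; y_6 = 50·699790007 + 7·4997500250 = 69972002100.
Step 3: Verify x_6² - 51·y_6² = 249700134972002624910001 - 249700134972002624910000 = 1 (should be 1). ✓

(x_1, y_1) = (50, 7); (x_6, y_6) = (499700044999, 69972002100).


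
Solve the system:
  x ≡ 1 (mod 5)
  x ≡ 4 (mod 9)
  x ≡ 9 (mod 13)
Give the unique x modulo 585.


Moduli 5, 9, 13 are pairwise coprime; by CRT there is a unique solution modulo M = 5 · 9 · 13 = 585.
Solve pairwise, accumulating the modulus:
  Start with x ≡ 1 (mod 5).
  Combine with x ≡ 4 (mod 9): since gcd(5, 9) = 1, we get a unique residue mod 45.
    Write x = 1 + 5·t and substitute into x ≡ 4 (mod 9): 5·t ≡ 4 − 1 = 3 (mod 9).
    The inverse of 5 mod 9 is 2 (since 5·2 = 10 = 1·9 + 1), so t ≡ 2·3 = 6 ≡ 6 (mod 9).
    Then x = 1 + 5·6 = 31, valid modulo lcm(5, 9) = 45: x ≡ 31 (mod 45).
  Combine with x ≡ 9 (mod 13): since gcd(45, 13) = 1, we get a unique residue mod 585.
    Write x = 31 + 45·t and substitute into x ≡ 9 (mod 13): 45·t ≡ 9 − 31 = -22 (mod 13).
    Reduce coefficients mod 13: 6·t ≡ 4 (mod 13).
    The inverse of 6 mod 13 is 11 (since 6·11 = 66 = 5·13 + 1), so t ≡ 11·4 = 44 ≡ 5 (mod 13).
    Then x = 31 + 45·5 = 256, valid modulo lcm(45, 13) = 585: x ≡ 256 (mod 585).
Verify: 256 mod 5 = 1 ✓, 256 mod 9 = 4 ✓, 256 mod 13 = 9 ✓.

x ≡ 256 (mod 585).


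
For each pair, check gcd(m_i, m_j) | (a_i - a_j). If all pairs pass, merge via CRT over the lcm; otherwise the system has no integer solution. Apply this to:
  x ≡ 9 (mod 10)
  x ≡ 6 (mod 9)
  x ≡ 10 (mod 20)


Moduli 10, 9, 20 are not pairwise coprime, so CRT works modulo lcm(m_i) when all pairwise compatibility conditions hold.
Pairwise compatibility: gcd(m_i, m_j) must divide a_i - a_j for every pair.
Merge one congruence at a time:
  Start: x ≡ 9 (mod 10).
  Combine with x ≡ 6 (mod 9): gcd(10, 9) = 1; 6 - 9 = -3, which IS divisible by 1, so compatible.
    Write x = 9 + 10·t and substitute into x ≡ 6 (mod 9): 10·t ≡ 6 − 9 = -3 (mod 9).
    Reduce coefficients mod 9: 1·t ≡ 6 (mod 9).
    So t ≡ 6 (mod 9).
    Then x = 9 + 10·6 = 69, valid modulo lcm(10, 9) = 90: x ≡ 69 (mod 90).
  Combine with x ≡ 10 (mod 20): gcd(90, 20) = 10, and 10 - 69 = -59 is NOT divisible by 10.
    ⇒ system is inconsistent (no integer solution).

No solution (the system is inconsistent).


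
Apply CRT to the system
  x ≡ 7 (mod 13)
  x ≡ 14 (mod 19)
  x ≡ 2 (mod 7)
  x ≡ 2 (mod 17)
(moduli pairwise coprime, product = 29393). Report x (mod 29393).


Product of moduli M = 13 · 19 · 7 · 17 = 29393.
Merge one congruence at a time:
  Start: x ≡ 7 (mod 13).
  Combine with x ≡ 14 (mod 19); new modulus lcm = 247.
    Write x = 7 + 13·t and substitute into x ≡ 14 (mod 19): 13·t ≡ 14 − 7 = 7 (mod 19).
    The inverse of 13 mod 19 is 3 (since 13·3 = 39 = 2·19 + 1), so t ≡ 3·7 = 21 ≡ 2 (mod 19).
    Then x = 7 + 13·2 = 33, valid modulo lcm(13, 19) = 247: x ≡ 33 (mod 247).
  Combine with x ≡ 2 (mod 7); new modulus lcm = 1729.
    Write x = 33 + 247·t and substitute into x ≡ 2 (mod 7): 247·t ≡ 2 − 33 = -31 (mod 7).
    Reduce coefficients mod 7: 2·t ≡ 4 (mod 7).
    The inverse of 2 mod 7 is 4 (since 2·4 = 8 = 1·7 + 1), so t ≡ 4·4 = 16 ≡ 2 (mod 7).
    Then x = 33 + 247·2 = 527, valid modulo lcm(247, 7) = 1729: x ≡ 527 (mod 1729).
  Combine with x ≡ 2 (mod 17); new modulus lcm = 29393.
    Write x = 527 + 1729·t and substitute into x ≡ 2 (mod 17): 1729·t ≡ 2 − 527 = -525 (mod 17).
    Reduce coefficients mod 17: 12·t ≡ 2 (mod 17).
    The inverse of 12 mod 17 is 10 (since 12·10 = 120 = 7·17 + 1), so t ≡ 10·2 = 20 ≡ 3 (mod 17).
    Then x = 527 + 1729·3 = 5714, valid modulo lcm(1729, 17) = 29393: x ≡ 5714 (mod 29393).
Verify against each original: 5714 mod 13 = 7, 5714 mod 19 = 14, 5714 mod 7 = 2, 5714 mod 17 = 2.

x ≡ 5714 (mod 29393).


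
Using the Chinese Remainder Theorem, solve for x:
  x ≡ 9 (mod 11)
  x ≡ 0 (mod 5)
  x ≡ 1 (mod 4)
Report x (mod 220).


Moduli 11, 5, 4 are pairwise coprime; by CRT there is a unique solution modulo M = 11 · 5 · 4 = 220.
Solve pairwise, accumulating the modulus:
  Start with x ≡ 9 (mod 11).
  Combine with x ≡ 0 (mod 5): since gcd(11, 5) = 1, we get a unique residue mod 55.
    Write x = 9 + 11·t and substitute into x ≡ 0 (mod 5): 11·t ≡ 0 − 9 = -9 (mod 5).
    Reduce coefficients mod 5: 1·t ≡ 1 (mod 5).
    So t ≡ 1 (mod 5).
    Then x = 9 + 11·1 = 20, valid modulo lcm(11, 5) = 55: x ≡ 20 (mod 55).
  Combine with x ≡ 1 (mod 4): since gcd(55, 4) = 1, we get a unique residue mod 220.
    Write x = 20 + 55·t and substitute into x ≡ 1 (mod 4): 55·t ≡ 1 − 20 = -19 (mod 4).
    Reduce coefficients mod 4: 3·t ≡ 1 (mod 4).
    The inverse of 3 mod 4 is 3 (since 3·3 = 9 = 2·4 + 1), so t ≡ 3·1 = 3 ≡ 3 (mod 4).
    Then x = 20 + 55·3 = 185, valid modulo lcm(55, 4) = 220: x ≡ 185 (mod 220).
Verify: 185 mod 11 = 9 ✓, 185 mod 5 = 0 ✓, 185 mod 4 = 1 ✓.

x ≡ 185 (mod 220).


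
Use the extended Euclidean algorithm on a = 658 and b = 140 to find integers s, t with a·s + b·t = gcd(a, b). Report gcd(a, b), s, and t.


Euclidean algorithm on (658, 140) — divide until remainder is 0:
  658 = 4 · 140 + 98
  140 = 1 · 98 + 42
  98 = 2 · 42 + 14
  42 = 3 · 14 + 0
gcd(658, 140) = 14.
Track Bezout coefficients alongside the remainders: start with r₀ = 658 = a·1 + b·0 (s = 1, t = 0) and r₁ = 140 = a·0 + b·1 (s = 0, t = 1); each new remainder r_{k+1} = r_{k-1} − q_k·r_k inherits s_{k+1} = s_{k-1} − q_k·s_k, t_{k+1} = t_{k-1} − q_k·t_k, so r_k = a·s_k + b·t_k at every step:
  q = 4: r = 98, s = 1 − 4·0 = 1, t = 0 − 4·1 = -4  (check: 658·1 + 140·(-4) = 98)
  q = 1: r = 42, s = 0 − 1·1 = -1, t = 1 − 1·(-4) = 5  (check: 658·(-1) + 140·5 = 42)
  q = 2: r = 14, s = 1 − 2·(-1) = 3, t = -4 − 2·5 = -14  (check: 658·3 + 140·(-14) = 14)
The row with r = 14 (the gcd) gives the Bezout coefficients s = 3, t = -14.
Result: 658 · (3) + 140 · (-14) = 14.

gcd(658, 140) = 14; s = 3, t = -14 (check: 658·3 + 140·(-14) = 14).


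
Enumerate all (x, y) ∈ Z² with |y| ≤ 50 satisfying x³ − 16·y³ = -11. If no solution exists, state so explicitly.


The equation is x³ - 16y³ = -11. For fixed y, x³ = 16·y³ − 11, so a solution requires the RHS to be a perfect cube.
Strategy: iterate y from -50 to 50, compute RHS = 16·y³ − 11, and check whether it is a (positive or negative) perfect cube.
Check small values of y:
  y = 0: RHS = -11 is not a perfect cube.
  y = 1: RHS = 5 is not a perfect cube.
  y = -1: RHS = -27 = (-3)³ ⇒ x = -3 works.
  y = 2: RHS = 117 is not a perfect cube.
  y = -2: RHS = -139 is not a perfect cube.
  y = 3: RHS = 421 is not a perfect cube.
  y = -3: RHS = -443 is not a perfect cube.
Continuing the search up to |y| = 50 finds no further solutions beyond those listed.
Collected solutions: (-3, -1).

Solutions (with |y| ≤ 50): (-3, -1).


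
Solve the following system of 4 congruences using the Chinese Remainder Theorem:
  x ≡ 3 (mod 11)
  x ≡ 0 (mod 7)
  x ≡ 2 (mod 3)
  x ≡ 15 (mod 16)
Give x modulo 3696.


Product of moduli M = 11 · 7 · 3 · 16 = 3696.
Merge one congruence at a time:
  Start: x ≡ 3 (mod 11).
  Combine with x ≡ 0 (mod 7); new modulus lcm = 77.
    Write x = 3 + 11·t and substitute into x ≡ 0 (mod 7): 11·t ≡ 0 − 3 = -3 (mod 7).
    Reduce coefficients mod 7: 4·t ≡ 4 (mod 7).
    The inverse of 4 mod 7 is 2 (since 4·2 = 8 = 1·7 + 1), so t ≡ 2·4 = 8 ≡ 1 (mod 7).
    Then x = 3 + 11·1 = 14, valid modulo lcm(11, 7) = 77: x ≡ 14 (mod 77).
  Combine with x ≡ 2 (mod 3); new modulus lcm = 231.
    Write x = 14 + 77·t and substitute into x ≡ 2 (mod 3): 77·t ≡ 2 − 14 = -12 (mod 3).
    Reduce coefficients mod 3: 2·t ≡ 0 (mod 3).
    The inverse of 2 mod 3 is 2 (since 2·2 = 4 = 1·3 + 1), so t ≡ 2·0 = 0 ≡ 0 (mod 3).
    Then x = 14 + 77·0 = 14, valid modulo lcm(77, 3) = 231: x ≡ 14 (mod 231).
  Combine with x ≡ 15 (mod 16); new modulus lcm = 3696.
    Write x = 14 + 231·t and substitute into x ≡ 15 (mod 16): 231·t ≡ 15 − 14 = 1 (mod 16).
    Reduce coefficients mod 16: 7·t ≡ 1 (mod 16).
    The inverse of 7 mod 16 is 7 (since 7·7 = 49 = 3·16 + 1), so t ≡ 7·1 = 7 ≡ 7 (mod 16).
    Then x = 14 + 231·7 = 1631, valid modulo lcm(231, 16) = 3696: x ≡ 1631 (mod 3696).
Verify against each original: 1631 mod 11 = 3, 1631 mod 7 = 0, 1631 mod 3 = 2, 1631 mod 16 = 15.

x ≡ 1631 (mod 3696).


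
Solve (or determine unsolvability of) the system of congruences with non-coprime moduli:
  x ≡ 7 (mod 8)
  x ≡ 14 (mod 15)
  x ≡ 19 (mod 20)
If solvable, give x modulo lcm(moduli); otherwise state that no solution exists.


Moduli 8, 15, 20 are not pairwise coprime, so CRT works modulo lcm(m_i) when all pairwise compatibility conditions hold.
Pairwise compatibility: gcd(m_i, m_j) must divide a_i - a_j for every pair.
Merge one congruence at a time:
  Start: x ≡ 7 (mod 8).
  Combine with x ≡ 14 (mod 15): gcd(8, 15) = 1; 14 - 7 = 7, which IS divisible by 1, so compatible.
    Write x = 7 + 8·t and substitute into x ≡ 14 (mod 15): 8·t ≡ 14 − 7 = 7 (mod 15).
    The inverse of 8 mod 15 is 2 (since 8·2 = 16 = 1·15 + 1), so t ≡ 2·7 = 14 ≡ 14 (mod 15).
    Then x = 7 + 8·14 = 119, valid modulo lcm(8, 15) = 120: x ≡ 119 (mod 120).
  Combine with x ≡ 19 (mod 20): gcd(120, 20) = 20; 19 - 119 = -100, which IS divisible by 20, so compatible.
    Write x = 119 + 120·t and substitute into x ≡ 19 (mod 20): 120·t ≡ 19 − 119 = -100 (mod 20).
    Divide the congruence (and modulus) by g = 20: 6·t ≡ -5 (mod 1).
    Modulo 1 every t works; take t = 0.
    Then x = 119 + 120·0 = 119, valid modulo lcm(120, 20) = 120: x ≡ 119 (mod 120).
Verify: 119 mod 8 = 7, 119 mod 15 = 14, 119 mod 20 = 19.

x ≡ 119 (mod 120).
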